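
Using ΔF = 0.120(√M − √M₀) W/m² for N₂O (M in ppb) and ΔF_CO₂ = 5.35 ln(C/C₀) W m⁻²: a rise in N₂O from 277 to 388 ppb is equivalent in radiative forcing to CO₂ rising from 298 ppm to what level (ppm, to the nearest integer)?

C ≈ 319 ppm

N₂O forcing: 0.120 × (√388 − √277) = 0.120 × (19.6977 − 16.6433) = 0.120 × 3.0544 = 0.36653 W/m².
Set 5.35 ln(C/298) = 0.36653: ln(C/298) = 0.36653/5.35 = 0.06851, so C = 298 × e^0.06851 = 298 × 1.07091 = 319.13 ppm.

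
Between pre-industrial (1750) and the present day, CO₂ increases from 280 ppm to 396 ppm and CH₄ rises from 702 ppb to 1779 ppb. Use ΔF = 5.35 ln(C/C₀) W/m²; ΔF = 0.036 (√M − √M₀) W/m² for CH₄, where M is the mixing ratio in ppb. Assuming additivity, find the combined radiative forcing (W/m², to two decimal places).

CO₂: 5.35 × ln(396/280) = 5.35 × ln(1.41429) = 5.35 × 0.34663 = 1.8545 W/m².
CH₄: 0.036 × (√1779 − √702) = 0.036 × (42.1782 − 26.4953) = 0.036 × 15.6829 = 0.5646 W/m².
Total ΔF = 1.8545 + 0.5646 = 2.4191 W/m².

ΔF = 2.42 W/m²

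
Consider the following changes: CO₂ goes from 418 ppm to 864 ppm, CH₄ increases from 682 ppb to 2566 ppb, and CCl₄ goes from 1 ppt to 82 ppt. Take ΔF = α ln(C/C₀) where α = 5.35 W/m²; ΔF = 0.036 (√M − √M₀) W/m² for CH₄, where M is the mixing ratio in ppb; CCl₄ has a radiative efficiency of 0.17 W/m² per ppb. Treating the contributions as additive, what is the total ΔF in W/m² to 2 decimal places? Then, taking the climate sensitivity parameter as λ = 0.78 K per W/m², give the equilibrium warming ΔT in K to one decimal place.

CO₂: 5.35 × ln(864/418) = 5.35 × ln(2.06699) = 5.35 × 0.72609 = 3.8846 W/m².
CH₄: 0.036 × (√2566 − √682) = 0.036 × (50.6557 − 26.1151) = 0.036 × 24.5406 = 0.8835 W/m².
CCl₄: Δ = 82 − 1 = 81 ppt = 0.081 ppb; ΔF = 0.17 × 0.081 = 0.0138 W/m².
Total ΔF = 3.8846 + 0.8835 + 0.0138 = 4.7819 W/m².
ΔT = λ ΔF = 0.78 × 4.78 = 3.7284 K.

ΔF = 4.78 W/m²; ΔT = 3.7 K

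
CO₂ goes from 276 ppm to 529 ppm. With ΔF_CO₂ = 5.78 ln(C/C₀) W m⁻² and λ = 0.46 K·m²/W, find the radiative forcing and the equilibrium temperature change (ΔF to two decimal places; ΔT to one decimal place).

ΔF = 3.76 W/m²; ΔT = 1.7 K

CO₂: 5.78 × ln(529/276) = 5.78 × ln(1.91667) = 5.78 × 0.65059 = 3.7604 W/m².
ΔT = λ ΔF = 0.46 × 3.76 = 1.7296 K.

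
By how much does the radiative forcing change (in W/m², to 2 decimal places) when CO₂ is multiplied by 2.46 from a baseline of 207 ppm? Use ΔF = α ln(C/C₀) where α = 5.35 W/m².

Because the forcing depends only on the ratio C/C₀, the initial concentration does not enter.
ΔF = 5.35 × ln(2.46) = 5.35 × 0.90016 = 4.8159 W/m².

ΔF = 4.82 W/m²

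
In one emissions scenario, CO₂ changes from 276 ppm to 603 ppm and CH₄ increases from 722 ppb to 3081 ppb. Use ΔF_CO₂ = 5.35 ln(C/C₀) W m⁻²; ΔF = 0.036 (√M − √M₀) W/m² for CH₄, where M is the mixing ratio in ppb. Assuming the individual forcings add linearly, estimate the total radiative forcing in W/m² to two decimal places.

CO₂: 5.35 × ln(603/276) = 5.35 × ln(2.18478) = 5.35 × 0.78152 = 4.1811 W/m².
CH₄: 0.036 × (√3081 − √722) = 0.036 × (55.5068 − 26.8701) = 0.036 × 28.6367 = 1.0309 W/m².
Total ΔF = 4.1811 + 1.0309 = 5.2120 W/m².

ΔF = 5.21 W/m²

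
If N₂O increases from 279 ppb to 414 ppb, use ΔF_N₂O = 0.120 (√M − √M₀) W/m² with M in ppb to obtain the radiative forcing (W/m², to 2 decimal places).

N₂O: 0.120 × (√414 − √279) = 0.120 × (20.3470 − 16.7033) = 0.120 × 3.6437 = 0.4372 W/m².

ΔF = 0.44 W/m²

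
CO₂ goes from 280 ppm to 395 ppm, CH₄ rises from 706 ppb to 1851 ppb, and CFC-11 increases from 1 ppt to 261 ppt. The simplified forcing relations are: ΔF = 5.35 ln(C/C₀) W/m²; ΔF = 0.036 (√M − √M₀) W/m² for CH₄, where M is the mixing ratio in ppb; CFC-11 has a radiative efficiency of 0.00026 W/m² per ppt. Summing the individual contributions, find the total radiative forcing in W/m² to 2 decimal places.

ΔF = 2.50 W/m²

CO₂: 5.35 × ln(395/280) = 5.35 × ln(1.41071) = 5.35 × 0.34409 = 1.8409 W/m².
CH₄: 0.036 × (√1851 − √706) = 0.036 × (43.0232 − 26.5707) = 0.036 × 16.4525 = 0.5923 W/m².
CFC-11: ΔF = 0.00026 × (261 − 1) = 0.00026 × 260 = 0.0676 W/m².
Total ΔF = 1.8409 + 0.5923 + 0.0676 = 2.5008 W/m².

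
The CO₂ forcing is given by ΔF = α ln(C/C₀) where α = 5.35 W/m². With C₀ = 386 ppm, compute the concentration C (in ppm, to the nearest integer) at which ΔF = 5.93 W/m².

C ≈ 1169 ppm

Set 5.35 ln(C/386) = 5.93, so ln(C/386) = 5.93/5.35 = 1.10841.
Then C/386 = e^1.10841 = 3.02954, giving C = 386 × 3.02954 = 1169.40 ppm.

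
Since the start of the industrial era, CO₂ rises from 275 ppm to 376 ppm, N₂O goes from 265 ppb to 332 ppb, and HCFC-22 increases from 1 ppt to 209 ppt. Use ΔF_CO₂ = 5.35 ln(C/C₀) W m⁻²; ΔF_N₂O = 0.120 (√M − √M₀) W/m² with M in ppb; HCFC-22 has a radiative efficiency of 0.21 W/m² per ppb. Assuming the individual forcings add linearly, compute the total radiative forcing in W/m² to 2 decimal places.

ΔF = 1.95 W/m²

CO₂: 5.35 × ln(376/275) = 5.35 × ln(1.36727) = 5.35 × 0.31282 = 1.6736 W/m².
N₂O: 0.120 × (√332 − √265) = 0.120 × (18.2209 − 16.2788) = 0.120 × 1.9421 = 0.2331 W/m².
HCFC-22: Δ = 209 − 1 = 208 ppt = 0.208 ppb; ΔF = 0.21 × 0.208 = 0.0437 W/m².
Total ΔF = 1.6736 + 0.2331 + 0.0437 = 1.9504 W/m².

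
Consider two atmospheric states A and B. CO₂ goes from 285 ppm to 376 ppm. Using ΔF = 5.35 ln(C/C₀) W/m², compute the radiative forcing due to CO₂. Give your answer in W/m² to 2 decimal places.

CO₂: 5.35 × ln(376/285) = 5.35 × ln(1.31930) = 5.35 × 0.27710 = 1.4825 W/m².

ΔF = 1.48 W/m²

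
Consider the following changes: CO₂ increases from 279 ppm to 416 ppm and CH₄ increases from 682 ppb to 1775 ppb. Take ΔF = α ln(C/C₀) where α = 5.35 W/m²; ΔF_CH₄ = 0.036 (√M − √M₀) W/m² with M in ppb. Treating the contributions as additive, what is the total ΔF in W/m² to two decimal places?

ΔF = 2.71 W/m²

CO₂: 5.35 × ln(416/279) = 5.35 × ln(1.49104) = 5.35 × 0.39947 = 2.1372 W/m².
CH₄: 0.036 × (√1775 − √682) = 0.036 × (42.1307 − 26.1151) = 0.036 × 16.0156 = 0.5766 W/m².
Total ΔF = 2.1372 + 0.5766 = 2.7138 W/m².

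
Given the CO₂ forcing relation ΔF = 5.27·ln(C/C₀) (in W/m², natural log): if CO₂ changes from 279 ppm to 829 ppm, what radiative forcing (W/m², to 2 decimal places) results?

ΔF = 5.74 W/m²

CO₂: 5.27 × ln(829/279) = 5.27 × ln(2.97133) = 5.27 × 1.08901 = 5.7391 W/m².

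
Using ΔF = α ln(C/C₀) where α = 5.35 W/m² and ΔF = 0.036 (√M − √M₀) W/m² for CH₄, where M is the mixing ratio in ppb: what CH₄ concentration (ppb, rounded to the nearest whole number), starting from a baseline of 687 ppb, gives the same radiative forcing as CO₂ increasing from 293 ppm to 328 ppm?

CO₂ forcing: 5.35 × ln(328/293) = 5.35 × 0.112841 = 0.60370 W/m².
Set 0.036(√M − √687) = 0.60370: √M = 0.60370/0.036 + √687 = 16.7694 + 26.2107 = 42.9801.
M = (42.9801)² = 1847.29 ppb.

M ≈ 1847 ppb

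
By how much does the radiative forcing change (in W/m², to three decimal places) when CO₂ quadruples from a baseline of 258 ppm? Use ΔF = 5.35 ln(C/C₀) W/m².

ΔF = 5.35 × ln(4) = 5.35 × 1.38629 = 7.4167 W/m².

ΔF = 7.417 W/m²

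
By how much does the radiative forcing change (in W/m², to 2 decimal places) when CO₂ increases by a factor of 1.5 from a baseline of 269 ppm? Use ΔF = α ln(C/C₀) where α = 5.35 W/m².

ΔF = 2.17 W/m²

ΔF = 5.35 × ln(1.5) = 5.35 × 0.40547 = 2.1693 W/m².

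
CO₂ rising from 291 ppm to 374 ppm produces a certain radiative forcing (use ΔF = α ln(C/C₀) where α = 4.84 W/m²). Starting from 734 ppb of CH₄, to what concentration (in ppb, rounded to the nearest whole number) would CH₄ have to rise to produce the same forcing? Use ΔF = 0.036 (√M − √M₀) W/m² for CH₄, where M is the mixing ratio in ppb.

M ≈ 3700 ppb

CO₂ forcing: 4.84 × ln(374/291) = 4.84 × 0.250933 = 1.21452 W/m².
Set 0.036(√M − √734) = 1.21452: √M = 1.21452/0.036 + √734 = 33.7367 + 27.0924 = 60.8291.
M = (60.8291)² = 3700.18 ppb.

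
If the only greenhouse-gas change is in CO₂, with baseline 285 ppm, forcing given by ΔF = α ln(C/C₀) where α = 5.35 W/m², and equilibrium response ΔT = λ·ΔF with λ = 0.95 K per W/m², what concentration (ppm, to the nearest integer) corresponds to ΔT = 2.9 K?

C ≈ 504 ppm

Required forcing: ΔF = ΔT/λ = 2.9/0.95 = 3.0526 W/m².
Then ln(C/285) = ΔF/5.35 = 3.0526/5.35 = 0.57058.
So C = 285 × e^0.57058 = 285 × 1.76929 = 504.25 ppm.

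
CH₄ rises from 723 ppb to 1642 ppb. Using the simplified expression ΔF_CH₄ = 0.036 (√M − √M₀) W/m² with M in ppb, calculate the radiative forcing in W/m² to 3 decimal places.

ΔF = 0.491 W/m²

CH₄: 0.036 × (√1642 − √723) = 0.036 × (40.5216 − 26.8887) = 0.036 × 13.6329 = 0.4908 W/m².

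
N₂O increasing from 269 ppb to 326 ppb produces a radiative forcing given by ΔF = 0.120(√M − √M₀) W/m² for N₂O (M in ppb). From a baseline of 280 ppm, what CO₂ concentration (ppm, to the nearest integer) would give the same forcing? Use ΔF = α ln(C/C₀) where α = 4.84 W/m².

C ≈ 292 ppm

N₂O forcing: 0.120 × (√326 − √269) = 0.120 × (18.0555 − 16.4012) = 0.120 × 1.6543 = 0.19852 W/m².
Set 4.84 ln(C/280) = 0.19852: ln(C/280) = 0.19852/4.84 = 0.04102, so C = 280 × e^0.04102 = 280 × 1.04187 = 291.72 ppm.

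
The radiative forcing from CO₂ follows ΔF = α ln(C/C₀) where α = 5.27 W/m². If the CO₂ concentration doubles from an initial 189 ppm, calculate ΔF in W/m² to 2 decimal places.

ΔF = 3.65 W/m²

Because the forcing depends only on the ratio C/C₀, the initial concentration does not enter.
ΔF = 5.27 × ln(2) = 5.27 × 0.69315 = 3.6529 W/m².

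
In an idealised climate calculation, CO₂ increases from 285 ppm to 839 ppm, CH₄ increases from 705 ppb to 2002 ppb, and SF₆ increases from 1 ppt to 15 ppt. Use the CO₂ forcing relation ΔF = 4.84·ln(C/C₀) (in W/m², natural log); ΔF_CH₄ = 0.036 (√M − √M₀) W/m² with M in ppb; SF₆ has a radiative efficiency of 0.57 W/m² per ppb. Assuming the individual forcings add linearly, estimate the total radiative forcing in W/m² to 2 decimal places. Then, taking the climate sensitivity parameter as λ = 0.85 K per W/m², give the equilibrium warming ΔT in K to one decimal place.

CO₂: 4.84 × ln(839/285) = 4.84 × ln(2.94386) = 4.84 × 1.07972 = 5.2258 W/m².
CH₄: 0.036 × (√2002 − √705) = 0.036 × (44.7437 − 26.5518) = 0.036 × 18.1919 = 0.6549 W/m².
SF₆: Δ = 15 − 1 = 14 ppt = 0.014 ppb; ΔF = 0.57 × 0.014 = 0.0080 W/m².
Total ΔF = 5.2258 + 0.6549 + 0.0080 = 5.8887 W/m².
ΔT = λ ΔF = 0.85 × 5.89 = 5.0065 K.

ΔF = 5.89 W/m²; ΔT = 5.0 K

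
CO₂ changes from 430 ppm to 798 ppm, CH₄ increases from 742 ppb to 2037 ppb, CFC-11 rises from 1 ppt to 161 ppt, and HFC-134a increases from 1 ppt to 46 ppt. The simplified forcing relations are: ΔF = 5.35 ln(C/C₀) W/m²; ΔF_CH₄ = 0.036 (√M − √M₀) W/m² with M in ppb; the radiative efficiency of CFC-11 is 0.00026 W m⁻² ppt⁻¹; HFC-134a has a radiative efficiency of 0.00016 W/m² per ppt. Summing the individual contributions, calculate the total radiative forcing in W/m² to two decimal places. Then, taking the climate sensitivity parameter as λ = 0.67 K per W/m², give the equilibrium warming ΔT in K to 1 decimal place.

ΔF = 4.00 W/m²; ΔT = 2.7 K

CO₂: 5.35 × ln(798/430) = 5.35 × ln(1.85581) = 5.35 × 0.61832 = 3.3080 W/m².
CH₄: 0.036 × (√2037 − √742) = 0.036 × (45.1331 − 27.2397) = 0.036 × 17.8934 = 0.6442 W/m².
CFC-11: ΔF = 0.00026 × (161 − 1) = 0.00026 × 160 = 0.0416 W/m².
HFC-134a: ΔF = 0.00016 × (46 − 1) = 0.00016 × 45 = 0.0072 W/m².
Total ΔF = 3.3080 + 0.6442 + 0.0416 + 0.0072 = 4.0010 W/m².
ΔT = λ ΔF = 0.67 × 4.00 = 2.6800 K.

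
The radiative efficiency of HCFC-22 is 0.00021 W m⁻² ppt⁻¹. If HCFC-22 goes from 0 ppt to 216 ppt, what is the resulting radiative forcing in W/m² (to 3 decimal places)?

HCFC-22: ΔF = 0.00021 × (216 − 0) = 0.00021 × 216 = 0.0454 W/m².

ΔF = 0.045 W/m²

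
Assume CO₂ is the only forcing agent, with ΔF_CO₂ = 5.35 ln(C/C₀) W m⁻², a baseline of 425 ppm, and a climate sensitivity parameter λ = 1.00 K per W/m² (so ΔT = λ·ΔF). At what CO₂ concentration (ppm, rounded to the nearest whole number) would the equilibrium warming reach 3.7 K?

Required forcing: ΔF = ΔT/λ = 3.7/1.00 = 3.7000 W/m².
Then ln(C/425) = ΔF/5.35 = 3.7000/5.35 = 0.69159.
So C = 425 × e^0.69159 = 425 × 1.99689 = 848.68 ppm.

C ≈ 849 ppm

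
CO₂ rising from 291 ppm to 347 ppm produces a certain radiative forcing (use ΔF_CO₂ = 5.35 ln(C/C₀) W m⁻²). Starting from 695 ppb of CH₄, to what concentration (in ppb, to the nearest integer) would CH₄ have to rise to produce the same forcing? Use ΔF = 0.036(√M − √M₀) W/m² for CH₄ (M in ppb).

M ≈ 2758 ppb

CO₂ forcing: 5.35 × ln(347/291) = 5.35 × 0.176002 = 0.94161 W/m².
Set 0.036(√M − √695) = 0.94161: √M = 0.94161/0.036 + √695 = 26.1558 + 26.3629 = 52.5187.
M = (52.5187)² = 2758.21 ppb.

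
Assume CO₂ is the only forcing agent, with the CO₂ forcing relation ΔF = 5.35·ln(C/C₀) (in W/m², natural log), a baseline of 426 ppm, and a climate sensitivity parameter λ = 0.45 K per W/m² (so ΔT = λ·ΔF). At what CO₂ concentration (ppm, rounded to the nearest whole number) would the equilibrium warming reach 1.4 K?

C ≈ 762 ppm

Required forcing: ΔF = ΔT/λ = 1.4/0.45 = 3.1111 W/m².
Then ln(C/426) = ΔF/5.35 = 3.1111/5.35 = 0.58151.
So C = 426 × e^0.58151 = 426 × 1.78874 = 762.00 ppm.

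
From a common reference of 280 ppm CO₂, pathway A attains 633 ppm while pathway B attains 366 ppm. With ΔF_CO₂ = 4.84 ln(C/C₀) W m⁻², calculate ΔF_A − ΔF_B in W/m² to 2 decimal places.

ΔF_A = 4.84 ln(633/280) = 4.84 × 0.81568 = 3.9479 W/m².
ΔF_B = 4.84 ln(366/280) = 4.84 × 0.26784 = 1.2963 W/m².
Difference: 3.9479 − 1.2963 = 2.6516 W/m².

ΔF_A − ΔF_B = 2.65 W/m²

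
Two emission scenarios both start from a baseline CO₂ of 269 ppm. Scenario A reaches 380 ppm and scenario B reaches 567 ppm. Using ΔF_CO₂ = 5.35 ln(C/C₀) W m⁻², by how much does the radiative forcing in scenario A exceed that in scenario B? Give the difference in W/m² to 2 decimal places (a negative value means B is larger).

ΔF_A − ΔF_B = -2.14 W/m²

ΔF_A = 5.35 ln(380/269) = 5.35 × 0.34546 = 1.8482 W/m².
ΔF_B = 5.35 ln(567/269) = 5.35 × 0.74565 = 3.9892 W/m².
Difference: 1.8482 − 3.9892 = -2.1410 W/m².
(Equivalently, ΔF_A − ΔF_B = 5.35 ln(380/567) = 5.35 × -0.40019 = -2.1410 W/m².)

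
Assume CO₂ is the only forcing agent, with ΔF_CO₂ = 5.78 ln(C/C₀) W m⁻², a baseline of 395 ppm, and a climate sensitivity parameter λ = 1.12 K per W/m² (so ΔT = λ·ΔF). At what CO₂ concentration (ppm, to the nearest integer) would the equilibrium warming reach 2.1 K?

Required forcing: ΔF = ΔT/λ = 2.1/1.12 = 1.8750 W/m².
Then ln(C/395) = ΔF/5.78 = 1.8750/5.78 = 0.32439.
So C = 395 × e^0.32439 = 395 × 1.38319 = 546.36 ppm.

C ≈ 546 ppm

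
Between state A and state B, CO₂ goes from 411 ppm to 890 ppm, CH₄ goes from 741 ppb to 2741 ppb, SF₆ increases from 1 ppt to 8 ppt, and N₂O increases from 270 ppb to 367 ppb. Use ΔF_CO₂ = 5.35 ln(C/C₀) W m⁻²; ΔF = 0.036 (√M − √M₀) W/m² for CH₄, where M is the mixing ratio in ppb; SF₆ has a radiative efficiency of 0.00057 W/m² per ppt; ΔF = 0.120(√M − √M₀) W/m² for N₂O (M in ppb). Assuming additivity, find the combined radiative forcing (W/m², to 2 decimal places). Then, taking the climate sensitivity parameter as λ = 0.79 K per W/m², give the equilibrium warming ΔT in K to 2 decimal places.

ΔF = 5.37 W/m²; ΔT = 4.24 K

CO₂: 5.35 × ln(890/411) = 5.35 × ln(2.16545) = 5.35 × 0.77263 = 4.1336 W/m².
CH₄: 0.036 × (√2741 − √741) = 0.036 × (52.3546 − 27.2213) = 0.036 × 25.1333 = 0.9048 W/m².
SF₆: ΔF = 0.00057 × (8 − 1) = 0.00057 × 7 = 0.0040 W/m².
N₂O: 0.120 × (√367 − √270) = 0.120 × (19.1572 − 16.4317) = 0.120 × 2.7255 = 0.3271 W/m².
Total ΔF = 4.1336 + 0.9048 + 0.0040 + 0.3271 = 5.3695 W/m².
ΔT = λ ΔF = 0.79 × 5.37 = 4.2423 K.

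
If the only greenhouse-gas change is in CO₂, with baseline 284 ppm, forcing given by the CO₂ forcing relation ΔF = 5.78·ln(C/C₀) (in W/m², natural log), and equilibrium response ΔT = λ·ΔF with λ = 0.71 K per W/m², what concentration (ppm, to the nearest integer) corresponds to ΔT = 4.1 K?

Required forcing: ΔF = ΔT/λ = 4.1/0.71 = 5.7746 W/m².
Then ln(C/284) = ΔF/5.78 = 5.7746/5.78 = 0.99907.
So C = 284 × e^0.99907 = 284 × 2.71576 = 771.28 ppm.

C ≈ 771 ppm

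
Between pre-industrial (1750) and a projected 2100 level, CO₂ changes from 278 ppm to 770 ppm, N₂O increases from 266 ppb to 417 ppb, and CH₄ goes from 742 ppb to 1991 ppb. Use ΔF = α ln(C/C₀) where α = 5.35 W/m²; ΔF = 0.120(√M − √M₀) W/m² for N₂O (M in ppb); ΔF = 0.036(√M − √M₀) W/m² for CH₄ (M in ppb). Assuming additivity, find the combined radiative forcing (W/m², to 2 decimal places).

CO₂: 5.35 × ln(770/278) = 5.35 × ln(2.76978) = 5.35 × 1.01877 = 5.4504 W/m².
N₂O: 0.120 × (√417 − √266) = 0.120 × (20.4206 − 16.3095) = 0.120 × 4.1111 = 0.4933 W/m².
CH₄: 0.036 × (√1991 − √742) = 0.036 × (44.6206 − 27.2397) = 0.036 × 17.3809 = 0.6257 W/m².
Total ΔF = 5.4504 + 0.4933 + 0.6257 = 6.5694 W/m².

ΔF = 6.57 W/m²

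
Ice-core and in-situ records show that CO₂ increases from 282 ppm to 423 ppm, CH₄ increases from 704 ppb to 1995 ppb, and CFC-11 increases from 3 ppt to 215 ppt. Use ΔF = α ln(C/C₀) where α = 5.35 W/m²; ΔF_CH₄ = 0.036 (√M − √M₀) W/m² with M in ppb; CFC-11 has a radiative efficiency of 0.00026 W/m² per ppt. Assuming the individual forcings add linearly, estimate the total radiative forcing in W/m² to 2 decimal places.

CO₂: 5.35 × ln(423/282) = 5.35 × ln(1.50000) = 5.35 × 0.40547 = 2.1693 W/m².
CH₄: 0.036 × (√1995 − √704) = 0.036 × (44.6654 − 26.5330) = 0.036 × 18.1324 = 0.6528 W/m².
CFC-11: ΔF = 0.00026 × (215 − 3) = 0.00026 × 212 = 0.0551 W/m².
Total ΔF = 2.1693 + 0.6528 + 0.0551 = 2.8772 W/m².

ΔF = 2.88 W/m²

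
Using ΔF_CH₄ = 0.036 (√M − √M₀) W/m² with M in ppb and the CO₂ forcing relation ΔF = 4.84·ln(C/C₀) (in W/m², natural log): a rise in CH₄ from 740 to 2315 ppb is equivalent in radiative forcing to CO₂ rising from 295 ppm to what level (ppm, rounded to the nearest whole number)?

C ≈ 345 ppm

CH₄ forcing: 0.036 × (√2315 − √740) = 0.036 × (48.1144 − 27.2029) = 0.036 × 20.9115 = 0.75281 W/m².
Set 4.84 ln(C/295) = 0.75281: ln(C/295) = 0.75281/4.84 = 0.15554, so C = 295 × e^0.15554 = 295 × 1.16829 = 344.65 ppm.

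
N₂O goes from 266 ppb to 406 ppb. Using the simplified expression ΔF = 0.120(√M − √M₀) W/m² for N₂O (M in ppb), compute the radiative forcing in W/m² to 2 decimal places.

N₂O: 0.120 × (√406 − √266) = 0.120 × (20.1494 − 16.3095) = 0.120 × 3.8399 = 0.4608 W/m².

ΔF = 0.46 W/m²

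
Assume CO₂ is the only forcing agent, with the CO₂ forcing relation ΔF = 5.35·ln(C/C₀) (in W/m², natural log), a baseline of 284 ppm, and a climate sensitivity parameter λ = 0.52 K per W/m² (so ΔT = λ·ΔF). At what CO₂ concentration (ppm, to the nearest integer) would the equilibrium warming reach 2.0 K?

C ≈ 583 ppm

Required forcing: ΔF = ΔT/λ = 2.0/0.52 = 3.8462 W/m².
Then ln(C/284) = ΔF/5.35 = 3.8462/5.35 = 0.71892.
So C = 284 × e^0.71892 = 284 × 2.05222 = 582.83 ppm.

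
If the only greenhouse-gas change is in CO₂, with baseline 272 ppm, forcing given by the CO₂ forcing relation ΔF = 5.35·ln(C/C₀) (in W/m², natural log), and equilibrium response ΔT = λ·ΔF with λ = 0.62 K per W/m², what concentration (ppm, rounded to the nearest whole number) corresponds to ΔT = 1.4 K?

C ≈ 415 ppm

Required forcing: ΔF = ΔT/λ = 1.4/0.62 = 2.2581 W/m².
Then ln(C/272) = ΔF/5.35 = 2.2581/5.35 = 0.42207.
So C = 272 × e^0.42207 = 272 × 1.52512 = 414.83 ppm.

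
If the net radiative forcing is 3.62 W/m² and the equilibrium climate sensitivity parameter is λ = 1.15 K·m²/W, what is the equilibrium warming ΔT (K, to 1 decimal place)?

ΔT = 4.2 K

ΔT = λ ΔF = 1.15 × 3.62 = 4.1630 K.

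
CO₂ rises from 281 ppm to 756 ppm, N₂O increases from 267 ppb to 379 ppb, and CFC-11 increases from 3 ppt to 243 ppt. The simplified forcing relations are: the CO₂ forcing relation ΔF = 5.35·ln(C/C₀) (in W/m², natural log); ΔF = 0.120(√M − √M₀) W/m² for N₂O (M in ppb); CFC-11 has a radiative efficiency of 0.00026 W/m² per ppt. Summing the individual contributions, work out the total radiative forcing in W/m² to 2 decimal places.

ΔF = 5.73 W/m²

CO₂: 5.35 × ln(756/281) = 5.35 × ln(2.69039) = 5.35 × 0.98969 = 5.2948 W/m².
N₂O: 0.120 × (√379 − √267) = 0.120 × (19.4679 − 16.3401) = 0.120 × 3.1278 = 0.3753 W/m².
CFC-11: ΔF = 0.00026 × (243 − 3) = 0.00026 × 240 = 0.0624 W/m².
Total ΔF = 5.2948 + 0.3753 + 0.0624 = 5.7325 W/m².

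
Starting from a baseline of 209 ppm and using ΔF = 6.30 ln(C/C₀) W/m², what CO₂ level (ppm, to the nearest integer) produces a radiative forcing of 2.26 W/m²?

Set 6.30 ln(C/209) = 2.26, so ln(C/209) = 2.26/6.30 = 0.35873.
Then C/209 = e^0.35873 = 1.43151, giving C = 209 × 1.43151 = 299.19 ppm.

C ≈ 299 ppm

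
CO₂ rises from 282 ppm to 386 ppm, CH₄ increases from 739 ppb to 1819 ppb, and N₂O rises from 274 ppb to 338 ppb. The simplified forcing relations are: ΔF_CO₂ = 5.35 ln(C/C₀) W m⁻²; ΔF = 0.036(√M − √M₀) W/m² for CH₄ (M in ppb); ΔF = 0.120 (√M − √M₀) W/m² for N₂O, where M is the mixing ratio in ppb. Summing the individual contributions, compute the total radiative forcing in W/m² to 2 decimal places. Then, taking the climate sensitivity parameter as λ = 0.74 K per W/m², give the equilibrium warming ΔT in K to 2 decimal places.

CO₂: 5.35 × ln(386/282) = 5.35 × ln(1.36879) = 5.35 × 0.31393 = 1.6795 W/m².
CH₄: 0.036 × (√1819 − √739) = 0.036 × (42.6497 − 27.1846) = 0.036 × 15.4651 = 0.5567 W/m².
N₂O: 0.120 × (√338 − √274) = 0.120 × (18.3848 − 16.5529) = 0.120 × 1.8319 = 0.2198 W/m².
Total ΔF = 1.6795 + 0.5567 + 0.2198 = 2.4560 W/m².
ΔT = λ ΔF = 0.74 × 2.46 = 1.8204 K.

ΔF = 2.46 W/m²; ΔT = 1.82 K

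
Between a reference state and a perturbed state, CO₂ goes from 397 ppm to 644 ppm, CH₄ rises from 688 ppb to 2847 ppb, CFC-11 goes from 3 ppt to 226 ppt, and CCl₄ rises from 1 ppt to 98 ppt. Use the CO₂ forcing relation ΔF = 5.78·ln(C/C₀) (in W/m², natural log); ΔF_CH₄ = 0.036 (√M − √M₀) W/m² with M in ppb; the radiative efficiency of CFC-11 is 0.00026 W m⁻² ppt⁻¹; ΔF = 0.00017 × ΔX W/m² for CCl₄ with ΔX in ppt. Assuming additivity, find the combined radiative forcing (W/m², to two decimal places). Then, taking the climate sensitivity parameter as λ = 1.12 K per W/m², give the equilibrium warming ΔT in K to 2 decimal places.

ΔF = 3.85 W/m²; ΔT = 4.31 K

CO₂: 5.78 × ln(644/397) = 5.78 × ln(1.62217) = 5.78 × 0.48376 = 2.7961 W/m².
CH₄: 0.036 × (√2847 − √688) = 0.036 × (53.3573 − 26.2298) = 0.036 × 27.1275 = 0.9766 W/m².
CFC-11: ΔF = 0.00026 × (226 − 3) = 0.00026 × 223 = 0.0580 W/m².
CCl₄: ΔF = 0.00017 × (98 − 1) = 0.00017 × 97 = 0.0165 W/m².
Total ΔF = 2.7961 + 0.9766 + 0.0580 + 0.0165 = 3.8472 W/m².
ΔT = λ ΔF = 1.12 × 3.85 = 4.3120 K.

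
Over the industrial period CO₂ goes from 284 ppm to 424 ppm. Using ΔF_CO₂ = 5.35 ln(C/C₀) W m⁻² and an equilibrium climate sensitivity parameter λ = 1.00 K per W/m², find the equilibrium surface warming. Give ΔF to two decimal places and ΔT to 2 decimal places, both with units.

ΔF = 2.14 W/m²; ΔT = 2.14 K

CO₂: 5.35 × ln(424/284) = 5.35 × ln(1.49296) = 5.35 × 0.40076 = 2.1441 W/m².
ΔT = λ ΔF = 1.00 × 2.14 = 2.1400 K.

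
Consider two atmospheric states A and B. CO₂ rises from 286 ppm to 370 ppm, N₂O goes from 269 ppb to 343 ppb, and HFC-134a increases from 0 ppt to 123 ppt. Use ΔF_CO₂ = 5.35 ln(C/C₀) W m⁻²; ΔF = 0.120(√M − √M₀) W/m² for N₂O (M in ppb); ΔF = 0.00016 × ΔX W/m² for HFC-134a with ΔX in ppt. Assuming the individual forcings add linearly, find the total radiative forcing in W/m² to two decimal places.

CO₂: 5.35 × ln(370/286) = 5.35 × ln(1.29371) = 5.35 × 0.25751 = 1.3777 W/m².
N₂O: 0.120 × (√343 − √269) = 0.120 × (18.5203 − 16.4012) = 0.120 × 2.1191 = 0.2543 W/m².
HFC-134a: ΔF = 0.00016 × (123 − 0) = 0.00016 × 123 = 0.0197 W/m².
Total ΔF = 1.3777 + 0.2543 + 0.0197 = 1.6517 W/m².

ΔF = 1.65 W/m²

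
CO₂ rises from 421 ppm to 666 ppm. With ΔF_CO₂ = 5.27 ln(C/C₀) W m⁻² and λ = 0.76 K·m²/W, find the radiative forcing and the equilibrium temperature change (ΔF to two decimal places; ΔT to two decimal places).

ΔF = 2.42 W/m²; ΔT = 1.84 K

CO₂: 5.27 × ln(666/421) = 5.27 × ln(1.58195) = 5.27 × 0.45866 = 2.4171 W/m².
ΔT = λ ΔF = 0.76 × 2.42 = 1.8392 K.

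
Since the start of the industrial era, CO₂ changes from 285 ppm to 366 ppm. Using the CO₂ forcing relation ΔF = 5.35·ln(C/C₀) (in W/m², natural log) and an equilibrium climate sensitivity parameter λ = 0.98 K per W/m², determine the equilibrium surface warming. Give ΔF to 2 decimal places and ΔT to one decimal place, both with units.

ΔF = 1.34 W/m²; ΔT = 1.3 K

CO₂: 5.35 × ln(366/285) = 5.35 × ln(1.28421) = 5.35 × 0.25014 = 1.3382 W/m².
ΔT = λ ΔF = 0.98 × 1.34 = 1.3132 K.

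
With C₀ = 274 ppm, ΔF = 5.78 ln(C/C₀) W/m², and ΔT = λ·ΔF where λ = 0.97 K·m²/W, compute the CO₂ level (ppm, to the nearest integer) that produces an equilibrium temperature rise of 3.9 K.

C ≈ 549 ppm

Required forcing: ΔF = ΔT/λ = 3.9/0.97 = 4.0206 W/m².
Then ln(C/274) = ΔF/5.78 = 4.0206/5.78 = 0.69561.
So C = 274 × e^0.69561 = 274 × 2.00493 = 549.35 ppm.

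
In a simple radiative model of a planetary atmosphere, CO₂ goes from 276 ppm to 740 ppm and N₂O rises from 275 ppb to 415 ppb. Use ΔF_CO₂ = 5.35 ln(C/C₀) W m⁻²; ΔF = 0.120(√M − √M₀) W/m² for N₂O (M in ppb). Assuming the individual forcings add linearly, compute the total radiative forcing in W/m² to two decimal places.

CO₂: 5.35 × ln(740/276) = 5.35 × ln(2.68116) = 5.35 × 0.98625 = 5.2764 W/m².
N₂O: 0.120 × (√415 − √275) = 0.120 × (20.3715 − 16.5831) = 0.120 × 3.7884 = 0.4546 W/m².
Total ΔF = 5.2764 + 0.4546 = 5.7310 W/m².

ΔF = 5.73 W/m²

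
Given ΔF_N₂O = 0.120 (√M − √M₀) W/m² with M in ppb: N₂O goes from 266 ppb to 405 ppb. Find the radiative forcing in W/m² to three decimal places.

ΔF = 0.458 W/m²

N₂O: 0.120 × (√405 − √266) = 0.120 × (20.1246 − 16.3095) = 0.120 × 3.8151 = 0.4578 W/m².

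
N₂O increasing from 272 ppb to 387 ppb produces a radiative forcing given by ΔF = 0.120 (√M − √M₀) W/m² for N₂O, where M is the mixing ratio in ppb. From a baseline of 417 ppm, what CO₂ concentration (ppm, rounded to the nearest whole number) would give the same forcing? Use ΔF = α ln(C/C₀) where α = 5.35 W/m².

C ≈ 448 ppm

N₂O forcing: 0.120 × (√387 − √272) = 0.120 × (19.6723 − 16.4924) = 0.120 × 3.1799 = 0.38159 W/m².
Set 5.35 ln(C/417) = 0.38159: ln(C/417) = 0.38159/5.35 = 0.07133, so C = 417 × e^0.07133 = 417 × 1.07394 = 447.83 ppm.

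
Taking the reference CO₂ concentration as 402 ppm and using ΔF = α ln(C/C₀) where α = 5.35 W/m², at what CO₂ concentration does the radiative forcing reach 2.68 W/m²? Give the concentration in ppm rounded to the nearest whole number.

Set 5.35 ln(C/402) = 2.68, so ln(C/402) = 2.68/5.35 = 0.50093.
Then C/402 = e^0.50093 = 1.65026, giving C = 402 × 1.65026 = 663.40 ppm.

C ≈ 663 ppm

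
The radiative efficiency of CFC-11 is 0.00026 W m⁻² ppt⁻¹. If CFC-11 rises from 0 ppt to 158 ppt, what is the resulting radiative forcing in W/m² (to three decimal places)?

CFC-11: ΔF = 0.00026 × (158 − 0) = 0.00026 × 158 = 0.0411 W/m².

ΔF = 0.041 W/m²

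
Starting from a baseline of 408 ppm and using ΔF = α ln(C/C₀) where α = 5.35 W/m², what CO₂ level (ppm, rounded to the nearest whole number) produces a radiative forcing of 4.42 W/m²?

Set 5.35 ln(C/408) = 4.42, so ln(C/408) = 4.42/5.35 = 0.82617.
Then C/408 = e^0.82617 = 2.28455, giving C = 408 × 2.28455 = 932.10 ppm.

C ≈ 932 ppm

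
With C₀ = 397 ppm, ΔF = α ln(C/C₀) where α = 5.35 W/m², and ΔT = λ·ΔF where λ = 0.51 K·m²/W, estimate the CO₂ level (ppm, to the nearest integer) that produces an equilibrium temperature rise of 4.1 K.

Required forcing: ΔF = ΔT/λ = 4.1/0.51 = 8.0392 W/m².
Then ln(C/397) = ΔF/5.35 = 8.0392/5.35 = 1.50265.
So C = 397 × e^1.50265 = 397 × 4.49358 = 1783.95 ppm.

C ≈ 1784 ppm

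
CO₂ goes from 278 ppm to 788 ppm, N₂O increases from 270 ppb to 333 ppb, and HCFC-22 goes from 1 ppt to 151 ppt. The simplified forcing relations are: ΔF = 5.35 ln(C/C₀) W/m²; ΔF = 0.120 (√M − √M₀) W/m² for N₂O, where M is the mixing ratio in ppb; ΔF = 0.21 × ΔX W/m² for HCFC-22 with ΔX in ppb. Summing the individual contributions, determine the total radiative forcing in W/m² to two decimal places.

CO₂: 5.35 × ln(788/278) = 5.35 × ln(2.83453) = 5.35 × 1.04188 = 5.5741 W/m².
N₂O: 0.120 × (√333 − √270) = 0.120 × (18.2483 − 16.4317) = 0.120 × 1.8166 = 0.2180 W/m².
HCFC-22: Δ = 151 − 1 = 150 ppt = 0.150 ppb; ΔF = 0.21 × 0.150 = 0.0315 W/m².
Total ΔF = 5.5741 + 0.2180 + 0.0315 = 5.8236 W/m².

ΔF = 5.82 W/m²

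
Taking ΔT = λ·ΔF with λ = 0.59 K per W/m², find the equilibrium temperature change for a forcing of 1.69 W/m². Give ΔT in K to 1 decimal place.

ΔT = λ ΔF = 0.59 × 1.69 = 0.9971 K.

ΔT = 1.0 K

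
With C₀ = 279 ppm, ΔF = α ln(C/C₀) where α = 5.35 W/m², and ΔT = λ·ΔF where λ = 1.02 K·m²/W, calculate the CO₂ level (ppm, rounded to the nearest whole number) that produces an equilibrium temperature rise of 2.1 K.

C ≈ 410 ppm

Required forcing: ΔF = ΔT/λ = 2.1/1.02 = 2.0588 W/m².
Then ln(C/279) = ΔF/5.35 = 2.0588/5.35 = 0.38482.
So C = 279 × e^0.38482 = 279 × 1.46935 = 409.95 ppm.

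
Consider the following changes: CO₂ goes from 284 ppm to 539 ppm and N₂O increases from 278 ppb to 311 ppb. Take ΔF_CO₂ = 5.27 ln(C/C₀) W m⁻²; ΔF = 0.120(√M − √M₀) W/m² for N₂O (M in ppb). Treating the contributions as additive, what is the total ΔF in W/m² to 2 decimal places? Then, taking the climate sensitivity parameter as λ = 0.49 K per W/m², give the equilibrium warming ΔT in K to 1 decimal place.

ΔF = 3.49 W/m²; ΔT = 1.7 K

CO₂: 5.27 × ln(539/284) = 5.27 × ln(1.89789) = 5.27 × 0.64074 = 3.3767 W/m².
N₂O: 0.120 × (√311 − √278) = 0.120 × (17.6352 − 16.6733) = 0.120 × 0.9619 = 0.1154 W/m².
Total ΔF = 3.3767 + 0.1154 = 3.4921 W/m².
ΔT = λ ΔF = 0.49 × 3.49 = 1.7101 K.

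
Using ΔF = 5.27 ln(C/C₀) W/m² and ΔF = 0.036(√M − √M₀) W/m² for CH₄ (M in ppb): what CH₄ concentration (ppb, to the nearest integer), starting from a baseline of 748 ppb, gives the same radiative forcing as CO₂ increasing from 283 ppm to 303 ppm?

M ≈ 1395 ppb

CO₂ forcing: 5.27 × ln(303/283) = 5.27 × 0.068286 = 0.35987 W/m².
Set 0.036(√M − √748) = 0.35987: √M = 0.35987/0.036 + √748 = 9.9964 + 27.3496 = 37.3460.
M = (37.3460)² = 1394.72 ppb.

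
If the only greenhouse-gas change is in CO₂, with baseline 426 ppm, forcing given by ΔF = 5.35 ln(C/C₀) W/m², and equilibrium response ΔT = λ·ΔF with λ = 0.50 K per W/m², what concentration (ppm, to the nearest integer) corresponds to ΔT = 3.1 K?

C ≈ 1357 ppm

Required forcing: ΔF = ΔT/λ = 3.1/0.50 = 6.2000 W/m².
Then ln(C/426) = ΔF/5.35 = 6.2000/5.35 = 1.15888.
So C = 426 × e^1.15888 = 426 × 3.18636 = 1357.39 ppm.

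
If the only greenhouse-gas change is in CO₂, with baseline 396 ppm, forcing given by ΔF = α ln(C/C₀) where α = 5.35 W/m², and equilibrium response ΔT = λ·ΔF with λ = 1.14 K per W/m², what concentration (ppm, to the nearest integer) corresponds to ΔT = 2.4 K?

C ≈ 587 ppm

Required forcing: ΔF = ΔT/λ = 2.4/1.14 = 2.1053 W/m².
Then ln(C/396) = ΔF/5.35 = 2.1053/5.35 = 0.39351.
So C = 396 × e^0.39351 = 396 × 1.48217 = 586.94 ppm.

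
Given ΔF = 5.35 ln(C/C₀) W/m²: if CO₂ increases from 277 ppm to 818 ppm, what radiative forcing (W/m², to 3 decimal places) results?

ΔF = 5.793 W/m²

CO₂: 5.35 × ln(818/277) = 5.35 × ln(2.95307) = 5.35 × 1.08285 = 5.7932 W/m².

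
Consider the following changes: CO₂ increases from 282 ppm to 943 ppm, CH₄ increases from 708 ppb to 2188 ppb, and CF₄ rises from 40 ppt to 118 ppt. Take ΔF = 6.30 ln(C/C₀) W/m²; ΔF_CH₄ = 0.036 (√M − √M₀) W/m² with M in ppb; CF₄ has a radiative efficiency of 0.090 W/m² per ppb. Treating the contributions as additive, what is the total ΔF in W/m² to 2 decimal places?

CO₂: 6.30 × ln(943/282) = 6.30 × ln(3.34397) = 6.30 × 1.20716 = 7.6051 W/m².
CH₄: 0.036 × (√2188 − √708) = 0.036 × (46.7761 − 26.6083) = 0.036 × 20.1678 = 0.7260 W/m².
CF₄: Δ = 118 − 40 = 78 ppt = 0.078 ppb; ΔF = 0.090 × 0.078 = 0.0070 W/m².
Total ΔF = 7.6051 + 0.7260 + 0.0070 = 8.3381 W/m².

ΔF = 8.34 W/m²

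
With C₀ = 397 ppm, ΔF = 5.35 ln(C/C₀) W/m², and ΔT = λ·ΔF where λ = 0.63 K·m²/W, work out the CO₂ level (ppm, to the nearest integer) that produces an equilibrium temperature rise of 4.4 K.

Required forcing: ΔF = ΔT/λ = 4.4/0.63 = 6.9841 W/m².
Then ln(C/397) = ΔF/5.35 = 6.9841/5.35 = 1.30544.
So C = 397 × e^1.30544 = 397 × 3.68931 = 1464.66 ppm.

C ≈ 1465 ppm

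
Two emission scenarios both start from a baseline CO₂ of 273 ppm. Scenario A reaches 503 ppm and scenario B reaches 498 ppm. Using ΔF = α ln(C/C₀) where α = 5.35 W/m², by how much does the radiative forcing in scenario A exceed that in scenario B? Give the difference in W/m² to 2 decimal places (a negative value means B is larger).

ΔF_A = 5.35 ln(503/273) = 5.35 × 0.61112 = 3.2695 W/m².
ΔF_B = 5.35 ln(498/273) = 5.35 × 0.60113 = 3.2160 W/m².
Difference: 3.2695 − 3.2160 = 0.0535 W/m².

ΔF_A − ΔF_B = 0.05 W/m²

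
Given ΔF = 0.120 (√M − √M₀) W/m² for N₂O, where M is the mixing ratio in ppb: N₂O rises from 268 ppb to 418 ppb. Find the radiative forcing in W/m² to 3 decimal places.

ΔF = 0.489 W/m²

N₂O: 0.120 × (√418 − √268) = 0.120 × (20.4450 − 16.3707) = 0.120 × 4.0743 = 0.4889 W/m².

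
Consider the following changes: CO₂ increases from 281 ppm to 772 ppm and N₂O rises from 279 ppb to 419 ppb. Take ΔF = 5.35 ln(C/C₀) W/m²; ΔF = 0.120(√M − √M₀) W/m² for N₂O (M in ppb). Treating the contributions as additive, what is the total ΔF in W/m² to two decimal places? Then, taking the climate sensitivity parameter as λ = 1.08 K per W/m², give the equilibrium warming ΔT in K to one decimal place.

ΔF = 5.86 W/m²; ΔT = 6.3 K

CO₂: 5.35 × ln(772/281) = 5.35 × ln(2.74733) = 5.35 × 1.01063 = 5.4069 W/m².
N₂O: 0.120 × (√419 − √279) = 0.120 × (20.4695 − 16.7033) = 0.120 × 3.7662 = 0.4519 W/m².
Total ΔF = 5.4069 + 0.4519 = 5.8588 W/m².
ΔT = λ ΔF = 1.08 × 5.86 = 6.3288 K.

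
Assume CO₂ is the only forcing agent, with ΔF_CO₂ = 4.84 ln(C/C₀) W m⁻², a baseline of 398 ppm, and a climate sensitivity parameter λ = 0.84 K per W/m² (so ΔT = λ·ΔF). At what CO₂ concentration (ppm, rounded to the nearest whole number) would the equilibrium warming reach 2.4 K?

Required forcing: ΔF = ΔT/λ = 2.4/0.84 = 2.8571 W/m².
Then ln(C/398) = ΔF/4.84 = 2.8571/4.84 = 0.59031.
So C = 398 × e^0.59031 = 398 × 1.80455 = 718.21 ppm.

C ≈ 718 ppm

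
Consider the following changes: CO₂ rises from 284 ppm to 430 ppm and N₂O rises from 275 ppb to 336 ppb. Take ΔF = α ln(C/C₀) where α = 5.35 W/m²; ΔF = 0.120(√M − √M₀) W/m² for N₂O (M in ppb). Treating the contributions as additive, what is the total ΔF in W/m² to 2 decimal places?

ΔF = 2.43 W/m²

CO₂: 5.35 × ln(430/284) = 5.35 × ln(1.51408) = 5.35 × 0.41481 = 2.2192 W/m².
N₂O: 0.120 × (√336 − √275) = 0.120 × (18.3303 − 16.5831) = 0.120 × 1.7472 = 0.2097 W/m².
Total ΔF = 2.2192 + 0.2097 = 2.4289 W/m².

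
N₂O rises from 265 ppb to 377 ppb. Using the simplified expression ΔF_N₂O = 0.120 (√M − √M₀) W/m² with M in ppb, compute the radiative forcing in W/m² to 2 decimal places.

N₂O: 0.120 × (√377 − √265) = 0.120 × (19.4165 − 16.2788) = 0.120 × 3.1377 = 0.3765 W/m².

ΔF = 0.38 W/m²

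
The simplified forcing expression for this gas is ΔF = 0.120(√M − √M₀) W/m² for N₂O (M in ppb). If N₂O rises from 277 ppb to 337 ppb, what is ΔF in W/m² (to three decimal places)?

N₂O: 0.120 × (√337 − √277) = 0.120 × (18.3576 − 16.6433) = 0.120 × 1.7143 = 0.2057 W/m².

ΔF = 0.206 W/m²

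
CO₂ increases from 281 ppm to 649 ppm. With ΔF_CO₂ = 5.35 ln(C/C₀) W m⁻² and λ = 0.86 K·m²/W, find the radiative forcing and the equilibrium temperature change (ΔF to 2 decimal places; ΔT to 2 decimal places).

ΔF = 4.48 W/m²; ΔT = 3.85 K

CO₂: 5.35 × ln(649/281) = 5.35 × ln(2.30961) = 5.35 × 0.83708 = 4.4784 W/m².
ΔT = λ ΔF = 0.86 × 4.48 = 3.8528 K.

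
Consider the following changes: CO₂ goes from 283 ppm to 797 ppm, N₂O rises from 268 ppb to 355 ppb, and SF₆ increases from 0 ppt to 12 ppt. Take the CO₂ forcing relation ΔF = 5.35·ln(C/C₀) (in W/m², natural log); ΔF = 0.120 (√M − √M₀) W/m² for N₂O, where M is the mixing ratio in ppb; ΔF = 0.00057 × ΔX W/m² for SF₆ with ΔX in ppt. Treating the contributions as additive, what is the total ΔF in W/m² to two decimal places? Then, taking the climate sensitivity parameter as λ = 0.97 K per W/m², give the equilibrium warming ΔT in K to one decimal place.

CO₂: 5.35 × ln(797/283) = 5.35 × ln(2.81625) = 5.35 × 1.03541 = 5.5394 W/m².
N₂O: 0.120 × (√355 − √268) = 0.120 × (18.8414 − 16.3707) = 0.120 × 2.4707 = 0.2965 W/m².
SF₆: ΔF = 0.00057 × (12 − 0) = 0.00057 × 12 = 0.0068 W/m².
Total ΔF = 5.5394 + 0.2965 + 0.0068 = 5.8427 W/m².
ΔT = λ ΔF = 0.97 × 5.84 = 5.6648 K.

ΔF = 5.84 W/m²; ΔT = 5.7 K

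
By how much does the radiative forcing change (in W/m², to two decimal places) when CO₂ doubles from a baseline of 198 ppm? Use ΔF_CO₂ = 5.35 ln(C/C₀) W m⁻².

Because the forcing depends only on the ratio C/C₀, the initial concentration does not enter.
ΔF = 5.35 × ln(2) = 5.35 × 0.69315 = 3.7084 W/m².

ΔF = 3.71 W/m²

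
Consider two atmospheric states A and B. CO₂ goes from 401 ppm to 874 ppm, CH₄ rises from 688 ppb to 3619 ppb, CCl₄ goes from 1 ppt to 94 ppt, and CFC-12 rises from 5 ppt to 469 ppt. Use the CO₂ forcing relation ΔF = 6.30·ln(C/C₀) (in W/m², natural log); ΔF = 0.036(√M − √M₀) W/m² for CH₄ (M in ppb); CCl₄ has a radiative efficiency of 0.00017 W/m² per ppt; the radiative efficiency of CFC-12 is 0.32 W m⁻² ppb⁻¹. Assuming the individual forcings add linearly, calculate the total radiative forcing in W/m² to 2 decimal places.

ΔF = 6.29 W/m²

CO₂: 6.30 × ln(874/401) = 6.30 × ln(2.17955) = 6.30 × 0.77912 = 4.9085 W/m².
CH₄: 0.036 × (√3619 − √688) = 0.036 × (60.1581 − 26.2298) = 0.036 × 33.9283 = 1.2214 W/m².
CCl₄: ΔF = 0.00017 × (94 − 1) = 0.00017 × 93 = 0.0158 W/m².
CFC-12: Δ = 469 − 5 = 464 ppt = 0.464 ppb; ΔF = 0.32 × 0.464 = 0.1485 W/m².
Total ΔF = 4.9085 + 1.2214 + 0.0158 + 0.1485 = 6.2942 W/m².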